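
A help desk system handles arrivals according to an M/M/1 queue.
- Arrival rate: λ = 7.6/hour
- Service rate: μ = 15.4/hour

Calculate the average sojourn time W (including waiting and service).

First, compute utilization: ρ = λ/μ = 7.6/15.4 = 0.4935
For M/M/1: W = 1/(μ-λ)
W = 1/(15.4-7.6) = 1/7.80
W = 0.1282 hours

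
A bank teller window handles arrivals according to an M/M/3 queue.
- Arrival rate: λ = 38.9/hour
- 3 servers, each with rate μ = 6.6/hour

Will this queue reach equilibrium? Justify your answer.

Stability requires ρ = λ/(cμ) < 1
ρ = 38.9/(3 × 6.6) = 38.9/19.80 = 1.9646
Since 1.9646 ≥ 1, the system is UNSTABLE.
Need c > λ/μ = 38.9/6.6 = 5.89.
Minimum servers needed: c = 6.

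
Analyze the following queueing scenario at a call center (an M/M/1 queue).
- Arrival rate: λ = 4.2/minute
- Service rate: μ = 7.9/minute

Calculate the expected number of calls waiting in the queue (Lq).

ρ = λ/μ = 4.2/7.9 = 0.5316
For M/M/1: Lq = λ²/(μ(μ-λ))
Lq = 17.64/(7.9 × 3.70)
Lq = 0.6035 calls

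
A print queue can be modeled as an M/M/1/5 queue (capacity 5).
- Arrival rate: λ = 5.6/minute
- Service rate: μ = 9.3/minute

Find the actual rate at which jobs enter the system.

ρ = λ/μ = 5.6/9.3 = 0.60215
P₀ = (1-ρ)/(1-ρ^(K+1)) = (1-0.60215)/(1-0.60215^6) = 0.3979/0.9523 = 0.4178
P_K = P₀×ρ^K = 0.4178 × 0.60215^5 = 0.4178 × 0.07916 = 0.03307
λ_eff = λ(1-P_K) = 5.6 × (1 - 0.03307) = 5.6 × 0.96693 = 5.4148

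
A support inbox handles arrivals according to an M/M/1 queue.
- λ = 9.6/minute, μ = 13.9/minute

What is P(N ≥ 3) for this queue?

ρ = λ/μ = 9.6/13.9 = 0.6906
P(N ≥ n) = ρⁿ
P(N ≥ 3) = 0.6906^3
P(N ≥ 3) = 0.3294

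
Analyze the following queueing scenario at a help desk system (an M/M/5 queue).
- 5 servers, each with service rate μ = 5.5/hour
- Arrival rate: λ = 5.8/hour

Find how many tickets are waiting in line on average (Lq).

Traffic intensity: ρ = λ/(cμ) = 5.8/(5×5.5) = 0.2109
Since ρ = 0.2109 < 1, system is stable.
Offered load a = λ/μ = cρ = 5.8/5.5 = 1.0545
P₀ = [ Σₙ₌₀^4 aⁿ/n! + a^5/(5!(1-ρ)) ]⁻¹
Σ = a^0/0! + a^1/1! + a^2/2! + a^3/3! + a^4/4! = 1.00000 + 1.05455 + 0.556033 + 0.195454 + 0.0515288 = 2.8576
a^5/(5!(1-ρ)) = 1.3041/(120 × 0.7891) = 0.01377
P₀ = 1/(2.8576 + 0.01377) = 0.3483
Lq = P₀·a^5·ρ / (5!(1-ρ)²) = 0.3483 × 1.3041 × 0.2109 / (120 × 0.6227) = 0.001282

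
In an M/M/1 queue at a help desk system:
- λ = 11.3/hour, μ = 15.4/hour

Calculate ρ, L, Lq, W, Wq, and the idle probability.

Step 1: ρ = λ/μ = 11.3/15.4 = 0.7338
Step 2: L = λ/(μ-λ) = 11.3/4.10 = 2.7561
Step 3: Lq = λ²/(μ(μ-λ)) = 127.69/(15.4×4.10) = 2.0223
Step 4: W = 1/(μ-λ) = 1/4.10 = 0.2439
Step 5: Wq = λ/(μ(μ-λ)) = 11.3/(15.4×4.10) = 0.1790
Step 6: P(0) = 1-ρ = 0.2662
Verify: L = λW = 11.3×0.2439 = 2.7561 ✔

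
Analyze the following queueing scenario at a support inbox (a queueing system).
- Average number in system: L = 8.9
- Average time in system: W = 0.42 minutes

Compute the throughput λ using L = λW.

Little's Law: L = λW, so λ = L/W
λ = 8.9/0.42 = 21.1905 emails/minute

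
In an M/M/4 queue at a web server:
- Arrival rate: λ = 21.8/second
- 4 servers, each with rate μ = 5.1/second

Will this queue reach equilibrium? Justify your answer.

Stability requires ρ = λ/(cμ) < 1
ρ = 21.8/(4 × 5.1) = 21.8/20.40 = 1.0686
Since 1.0686 ≥ 1, the system is UNSTABLE.
Need c > λ/μ = 21.8/5.1 = 4.27.
Minimum servers needed: c = 5.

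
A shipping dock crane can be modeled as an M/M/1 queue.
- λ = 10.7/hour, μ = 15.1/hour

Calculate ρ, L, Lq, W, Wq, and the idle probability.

Step 1: ρ = λ/μ = 10.7/15.1 = 0.7086
Step 2: L = λ/(μ-λ) = 10.7/4.40 = 2.4318
Step 3: Lq = λ²/(μ(μ-λ)) = 114.49/(15.1×4.40) = 1.7232
Step 4: W = 1/(μ-λ) = 1/4.40 = 0.22727
Step 5: Wq = λ/(μ(μ-λ)) = 10.7/(15.1×4.40) = 0.1610
Step 6: P(0) = 1-ρ = 0.2914
Verify: L = λW = 10.7×0.22727 = 2.4318 ✔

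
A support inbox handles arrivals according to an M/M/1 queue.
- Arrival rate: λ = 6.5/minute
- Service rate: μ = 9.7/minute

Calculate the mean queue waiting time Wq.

First, compute utilization: ρ = λ/μ = 6.5/9.7 = 0.6701
For M/M/1: Wq = λ/(μ(μ-λ))
Wq = 6.5/(9.7 × (9.7-6.5))
Wq = 6.5/(9.7 × 3.20)
Wq = 0.2094 minutes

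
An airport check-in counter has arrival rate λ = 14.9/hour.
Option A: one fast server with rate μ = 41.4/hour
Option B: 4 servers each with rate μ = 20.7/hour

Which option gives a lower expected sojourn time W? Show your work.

Option A: single server μ = 41.4 (M/M/1)
  ρ_A = 14.9/41.4 = 0.3599
  W_A = 1/(μ-λ) = 1/(41.4-14.9) = 1/26.50 = 0.03774

Option B: 4 servers μ = 20.7 (M/M/4)
  ρ_B = λ/(cμ) = 14.9/(4×20.7) = 0.1800
  Offered load a = λ/μ = cρ = 14.9/20.7 = 0.7198
  P₀ = [ Σₙ₌₀^3 aⁿ/n! + a^4/(4!(1-ρ)) ]⁻¹
  Σ = a^0/0! + a^1/1! + a^2/2! + a^3/3! = 1.0000 + 0.71981 + 0.25906 + 0.062158 = 2.0410
  a^4/(4!(1-ρ)) = 0.2685/(24 × 0.8200) = 0.01364
  P₀ = 1/(2.0410 + 0.01364) = 0.4867
  Lq = P₀·a^4·ρ / (4!(1-ρ)²) = 0.4867 × 0.2685 × 0.1800 / (24 × 0.6725) = 0.001457
  Wq_B = Lq/λ = 0.0014568/14.9 = 0.00009777
  W_B = Wq_B + 1/μ = 0.00009777 + 0.04831 = 0.04841

Since W_A = 0.03774 < W_B = 0.04841, Option A (single fast server) has the shorter time in system.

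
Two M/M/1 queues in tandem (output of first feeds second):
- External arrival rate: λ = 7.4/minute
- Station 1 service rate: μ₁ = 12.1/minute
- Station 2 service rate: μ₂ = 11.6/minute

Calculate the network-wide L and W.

By Jackson's theorem, each station behaves as independent M/M/1.
Station 1: ρ₁ = 7.4/12.1 = 0.6116, L₁ = ρ₁/(1-ρ₁) = λ/(μ₁-λ) = 7.4/4.70 = 1.5745
Station 2: ρ₂ = 7.4/11.6 = 0.6379, L₂ = ρ₂/(1-ρ₂) = λ/(μ₂-λ) = 7.4/4.20 = 1.7619
Total: L = L₁ + L₂ = 1.5745 + 1.7619 = 3.3364
W = L/λ = 3.3364/7.4 = 0.4509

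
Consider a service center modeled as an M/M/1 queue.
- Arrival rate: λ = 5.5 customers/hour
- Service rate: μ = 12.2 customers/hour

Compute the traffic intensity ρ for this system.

Server utilization: ρ = λ/μ
ρ = 5.5/12.2 = 0.4508
The server is busy 45.08% of the time.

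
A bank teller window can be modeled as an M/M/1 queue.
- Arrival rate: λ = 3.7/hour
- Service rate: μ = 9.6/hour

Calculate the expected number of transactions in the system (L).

ρ = λ/μ = 3.7/9.6 = 0.3854
For M/M/1: L = λ/(μ-λ)
L = 3.7/(9.6-3.7) = 3.7/5.90
L = 0.6271 transactions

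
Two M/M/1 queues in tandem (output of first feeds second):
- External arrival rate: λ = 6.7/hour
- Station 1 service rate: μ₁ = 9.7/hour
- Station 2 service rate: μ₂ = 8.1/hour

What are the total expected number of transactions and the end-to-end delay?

By Jackson's theorem, each station behaves as independent M/M/1.
Station 1: ρ₁ = 6.7/9.7 = 0.6907, L₁ = ρ₁/(1-ρ₁) = λ/(μ₁-λ) = 6.7/3.00 = 2.2333
Station 2: ρ₂ = 6.7/8.1 = 0.8272, L₂ = ρ₂/(1-ρ₂) = λ/(μ₂-λ) = 6.7/1.40 = 4.7857
Total: L = L₁ + L₂ = 2.2333 + 4.7857 = 7.0190
W = L/λ = 7.0190/6.7 = 1.0476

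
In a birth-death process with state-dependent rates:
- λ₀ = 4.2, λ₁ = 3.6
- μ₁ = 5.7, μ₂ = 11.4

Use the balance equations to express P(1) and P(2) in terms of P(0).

Balance equations:
State 0: λ₀P₀ = μ₁P₁ → P₁ = (λ₀/μ₁)P₀ = (4.2/5.7)P₀ = 0.7368P₀
State 1: P₂ = (λ₀λ₁)/(μ₁μ₂)P₀ = (4.2×3.6)/(5.7×11.4)P₀ = 0.2327P₀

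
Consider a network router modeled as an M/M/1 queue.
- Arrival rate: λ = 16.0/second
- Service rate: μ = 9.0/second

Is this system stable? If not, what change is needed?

Stability requires ρ = λ/(cμ) < 1
ρ = 16.0/(1 × 9.0) = 16.0/9.00 = 1.7778
Since 1.7778 ≥ 1, the system is UNSTABLE.
Queue grows without bound. Need μ > λ = 16.0.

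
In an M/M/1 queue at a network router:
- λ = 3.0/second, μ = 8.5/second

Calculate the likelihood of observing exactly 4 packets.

ρ = λ/μ = 3.0/8.5 = 0.3529
P(n) = (1-ρ)ρⁿ
P(4) = (1-0.3529) × 0.3529^4
P(4) = 0.6471 × 0.01551
P(4) = 0.01004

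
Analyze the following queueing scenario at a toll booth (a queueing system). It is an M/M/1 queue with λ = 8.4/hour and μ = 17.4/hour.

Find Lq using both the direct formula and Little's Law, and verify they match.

Method 1 (direct): Lq = λ²/(μ(μ-λ)) = 70.56/(17.4 × 9.00) = 0.4506

Method 2 (Little's Law):
W = 1/(μ-λ) = 1/9.00 = 0.11111
Wq = W - 1/μ = 0.11111 - 0.057471 = 0.05364
Lq = λWq = 8.4 × 0.05364 = 0.4506 ✔ (matches Method 1)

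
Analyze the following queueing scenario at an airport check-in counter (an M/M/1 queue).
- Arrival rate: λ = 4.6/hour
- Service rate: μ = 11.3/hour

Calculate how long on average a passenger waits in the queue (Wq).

First, compute utilization: ρ = λ/μ = 4.6/11.3 = 0.4071
For M/M/1: Wq = λ/(μ(μ-λ))
Wq = 4.6/(11.3 × (11.3-4.6))
Wq = 4.6/(11.3 × 6.70)
Wq = 0.06076 hours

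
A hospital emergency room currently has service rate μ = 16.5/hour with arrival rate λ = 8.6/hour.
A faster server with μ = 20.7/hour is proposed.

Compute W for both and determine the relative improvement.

System 1: ρ₁ = 8.6/16.5 = 0.5212, W₁ = 1/(16.5-8.6) = 0.12658
System 2: ρ₂ = 8.6/20.7 = 0.4155, W₂ = 1/(20.7-8.6) = 0.082645
Improvement: (W₁-W₂)/W₁ = (0.12658-0.082645)/0.12658 = 34.71%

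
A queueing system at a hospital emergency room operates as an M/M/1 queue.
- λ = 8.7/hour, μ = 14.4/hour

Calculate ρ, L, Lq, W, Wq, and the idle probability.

Step 1: ρ = λ/μ = 8.7/14.4 = 0.6042
Step 2: L = λ/(μ-λ) = 8.7/5.70 = 1.5263
Step 3: Lq = λ²/(μ(μ-λ)) = 75.69/(14.4×5.70) = 0.9221
Step 4: W = 1/(μ-λ) = 1/5.70 = 0.17544
Step 5: Wq = λ/(μ(μ-λ)) = 8.7/(14.4×5.70) = 0.1060
Step 6: P(0) = 1-ρ = 0.3958
Verify: L = λW = 8.7×0.17544 = 1.5263 ✔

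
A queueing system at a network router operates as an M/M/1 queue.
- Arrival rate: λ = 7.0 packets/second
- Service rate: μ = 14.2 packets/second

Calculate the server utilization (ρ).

Server utilization: ρ = λ/μ
ρ = 7.0/14.2 = 0.4930
The server is busy 49.30% of the time.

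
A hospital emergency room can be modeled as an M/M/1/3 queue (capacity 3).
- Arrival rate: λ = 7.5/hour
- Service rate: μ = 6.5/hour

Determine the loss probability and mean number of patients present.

ρ = λ/μ = 7.5/6.5 = 1.153846
P₀ = (1-ρ)/(1-ρ^(K+1)) = (1-1.153846)/(1-1.153846^4) = -0.1538/-0.7725 = 0.1991
P_K = P₀×ρ^K = 0.1991 × 1.153846^3 = 0.1991 × 1.5362 = 0.3059
Blocking probability P_3 = 0.3059 (30.59%)
L = ρ[1 - (K+1)ρ^K + Kρ^(K+1)] / [(1-ρ)(1-ρ^(K+1))]
L = 1.153846 × (1 - 4×1.536185 + 3×1.772521) / ((1 - 1.153846) × (1 - 1.772521)) = 1.6778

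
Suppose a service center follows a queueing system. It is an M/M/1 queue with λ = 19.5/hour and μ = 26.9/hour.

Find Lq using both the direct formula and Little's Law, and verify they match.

Method 1 (direct): Lq = λ²/(μ(μ-λ)) = 380.25/(26.9 × 7.40) = 1.9102

Method 2 (Little's Law):
W = 1/(μ-λ) = 1/7.40 = 0.135135
Wq = W - 1/μ = 0.135135 - 0.0371747 = 0.09796
Lq = λWq = 19.5 × 0.09796 = 1.9102 ✔ (matches Method 1)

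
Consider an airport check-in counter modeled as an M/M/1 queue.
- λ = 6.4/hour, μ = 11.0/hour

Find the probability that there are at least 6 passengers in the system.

ρ = λ/μ = 6.4/11.0 = 0.58182
P(N ≥ n) = ρⁿ
P(N ≥ 6) = 0.58182^6
P(N ≥ 6) = 0.03879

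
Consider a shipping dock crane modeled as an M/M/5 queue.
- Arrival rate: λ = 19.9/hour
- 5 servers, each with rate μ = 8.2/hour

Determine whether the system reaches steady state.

Stability requires ρ = λ/(cμ) < 1
ρ = 19.9/(5 × 8.2) = 19.9/41.00 = 0.4854
Since 0.4854 < 1, the system is STABLE.
The servers are busy 48.54% of the time.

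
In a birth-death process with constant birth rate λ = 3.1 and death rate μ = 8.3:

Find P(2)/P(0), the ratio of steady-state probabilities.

For constant rates: P(n)/P(0) = (λ/μ)^n
P(2)/P(0) = (3.1/8.3)^2 = 0.3735^2 = 0.1395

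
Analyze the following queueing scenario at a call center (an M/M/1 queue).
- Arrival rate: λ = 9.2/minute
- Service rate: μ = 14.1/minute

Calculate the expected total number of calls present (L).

ρ = λ/μ = 9.2/14.1 = 0.6525
For M/M/1: L = λ/(μ-λ)
L = 9.2/(14.1-9.2) = 9.2/4.90
L = 1.8776 calls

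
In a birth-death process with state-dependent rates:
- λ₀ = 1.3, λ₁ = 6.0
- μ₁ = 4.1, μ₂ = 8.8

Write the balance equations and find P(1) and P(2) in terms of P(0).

Balance equations:
State 0: λ₀P₀ = μ₁P₁ → P₁ = (λ₀/μ₁)P₀ = (1.3/4.1)P₀ = 0.3171P₀
State 1: P₂ = (λ₀λ₁)/(μ₁μ₂)P₀ = (1.3×6.0)/(4.1×8.8)P₀ = 0.2162P₀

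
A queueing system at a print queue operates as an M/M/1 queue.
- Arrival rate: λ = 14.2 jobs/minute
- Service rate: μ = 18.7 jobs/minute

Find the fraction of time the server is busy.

Server utilization: ρ = λ/μ
ρ = 14.2/18.7 = 0.7594
The server is busy 75.94% of the time.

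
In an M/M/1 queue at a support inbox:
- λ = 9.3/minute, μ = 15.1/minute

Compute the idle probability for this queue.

ρ = λ/μ = 9.3/15.1 = 0.6159
P(0) = 1 - ρ = 1 - 0.6159 = 0.3841
The server is idle 38.41% of the time.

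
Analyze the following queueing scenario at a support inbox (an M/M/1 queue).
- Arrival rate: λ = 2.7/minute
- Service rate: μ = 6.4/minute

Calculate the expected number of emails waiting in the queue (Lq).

ρ = λ/μ = 2.7/6.4 = 0.4219
For M/M/1: Lq = λ²/(μ(μ-λ))
Lq = 7.29/(6.4 × 3.70)
Lq = 0.3079 emails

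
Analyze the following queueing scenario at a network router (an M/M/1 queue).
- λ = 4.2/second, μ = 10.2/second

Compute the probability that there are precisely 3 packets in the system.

ρ = λ/μ = 4.2/10.2 = 0.41176
P(n) = (1-ρ)ρⁿ
P(3) = (1-0.41176) × 0.41176^3
P(3) = 0.58824 × 0.069812
P(3) = 0.04107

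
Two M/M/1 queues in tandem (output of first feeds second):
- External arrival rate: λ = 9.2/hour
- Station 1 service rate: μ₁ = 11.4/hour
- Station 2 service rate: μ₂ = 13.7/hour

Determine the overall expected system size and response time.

By Jackson's theorem, each station behaves as independent M/M/1.
Station 1: ρ₁ = 9.2/11.4 = 0.8070, L₁ = ρ₁/(1-ρ₁) = λ/(μ₁-λ) = 9.2/2.20 = 4.18182
Station 2: ρ₂ = 9.2/13.7 = 0.6715, L₂ = ρ₂/(1-ρ₂) = λ/(μ₂-λ) = 9.2/4.50 = 2.04444
Total: L = L₁ + L₂ = 4.18182 + 2.04444 = 6.2263
W = L/λ = 6.2263/9.2 = 0.6768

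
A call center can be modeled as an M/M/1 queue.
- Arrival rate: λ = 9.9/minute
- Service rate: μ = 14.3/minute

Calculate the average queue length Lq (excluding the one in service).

ρ = λ/μ = 9.9/14.3 = 0.6923
For M/M/1: Lq = λ²/(μ(μ-λ))
Lq = 98.01/(14.3 × 4.40)
Lq = 1.5577 calls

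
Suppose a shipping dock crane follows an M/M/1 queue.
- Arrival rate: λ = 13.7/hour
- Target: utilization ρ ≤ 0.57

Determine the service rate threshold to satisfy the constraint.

ρ = λ/μ, so μ = λ/ρ
μ ≥ 13.7/0.57 = 24.0351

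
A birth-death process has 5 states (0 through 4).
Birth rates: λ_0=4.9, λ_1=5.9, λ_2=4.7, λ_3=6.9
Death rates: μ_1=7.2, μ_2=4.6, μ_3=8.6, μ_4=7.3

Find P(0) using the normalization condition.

Ratios P(n)/P(0) = (λ₀···λₙ₋₁)/(μ₁···μₙ):
P(1)/P(0) = (4.9)/(7.2) = 0.6806
P(2)/P(0) = (4.9×5.9)/(7.2×4.6) = 0.8729
P(3)/P(0) = (4.9×5.9×4.7)/(7.2×4.6×8.6) = 0.4770
P(4)/P(0) = (4.9×5.9×4.7×6.9)/(7.2×4.6×8.6×7.3) = 0.4509

Normalization: ∑ P(n) = 1
P(0) × (1.0000 + 0.6806 + 0.8729 + 0.4770 + 0.4509) = 1
P(0) × 3.4814 = 1
P(0) = 1/3.4814 = 0.2872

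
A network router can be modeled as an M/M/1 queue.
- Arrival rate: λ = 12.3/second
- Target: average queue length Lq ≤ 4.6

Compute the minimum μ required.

For M/M/1: Lq = λ²/(μ(μ-λ))
Need Lq ≤ 4.6, i.e. μ(μ-λ) ≥ λ²/4.6
μ² - 12.3μ - 151.29/4.6 ≥ 0  →  μ² - 12.3μ - 32.88913 ≥ 0
Quadratic formula (positive root): μ = [λ + √(λ² + 4×32.88913)]/2
Discriminant: 151.29 + 4×32.88913 = 282.8465, √282.8465 = 16.8180
μ ≥ (12.3 + 16.8180)/2 = 14.5590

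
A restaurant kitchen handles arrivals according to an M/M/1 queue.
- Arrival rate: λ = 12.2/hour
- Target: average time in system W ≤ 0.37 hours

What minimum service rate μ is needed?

For M/M/1: W = 1/(μ-λ)
Need W ≤ 0.37, so 1/(μ-λ) ≤ 0.37
μ - λ ≥ 1/0.37 = 2.7027
μ ≥ 12.2 + 2.7027 = 14.9027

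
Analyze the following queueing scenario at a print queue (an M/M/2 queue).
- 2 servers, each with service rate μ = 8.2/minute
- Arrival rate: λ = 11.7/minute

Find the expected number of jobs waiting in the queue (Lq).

Traffic intensity: ρ = λ/(cμ) = 11.7/(2×8.2) = 0.7134
Since ρ = 0.7134 < 1, system is stable.
Offered load a = λ/μ = cρ = 11.7/8.2 = 1.4268
P₀ = [ Σₙ₌₀^1 aⁿ/n! + a^2/(2!(1-ρ)) ]⁻¹
Σ = a^0/0! + a^1/1! = 1.0000 + 1.4268 = 2.4268
a^2/(2!(1-ρ)) = 2.03584/(2 × 0.286585) = 3.5519
P₀ = 1/(2.4268 + 3.5519) = 0.1673
Lq = P₀·a^2·ρ / (2!(1-ρ)²) = 0.16726 × 2.0358 × 0.71341 / (2 × 0.082131) = 1.4789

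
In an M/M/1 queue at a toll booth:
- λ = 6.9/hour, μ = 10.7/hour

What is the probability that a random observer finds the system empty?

ρ = λ/μ = 6.9/10.7 = 0.6449
P(0) = 1 - ρ = 1 - 0.6449 = 0.3551
The server is idle 35.51% of the time.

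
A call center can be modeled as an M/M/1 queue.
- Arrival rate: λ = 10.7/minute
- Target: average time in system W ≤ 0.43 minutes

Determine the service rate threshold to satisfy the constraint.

For M/M/1: W = 1/(μ-λ)
Need W ≤ 0.43, so 1/(μ-λ) ≤ 0.43
μ - λ ≥ 1/0.43 = 2.3256
μ ≥ 10.7 + 2.3256 = 13.0256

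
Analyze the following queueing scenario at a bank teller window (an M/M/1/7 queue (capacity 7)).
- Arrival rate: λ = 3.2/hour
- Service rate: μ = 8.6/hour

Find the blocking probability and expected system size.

ρ = λ/μ = 3.2/8.6 = 0.372093
P₀ = (1-ρ)/(1-ρ^(K+1)) = (1-0.372093)/(1-0.372093^8) = 0.62791/0.99963 = 0.6281
P_K = P₀×ρ^K = 0.6281 × 0.372093^7 = 0.6281 × 0.0009876 = 0.0006203
Blocking probability P_7 = 0.0006203 (0.06203%)
L = ρ[1 - (K+1)ρ^K + Kρ^(K+1)] / [(1-ρ)(1-ρ^(K+1))]
L = 0.372093 × (1 - 8×0.0009876 + 7×0.0003675) / ((1 - 0.372093) × (1 - 0.0003675)) = 0.5897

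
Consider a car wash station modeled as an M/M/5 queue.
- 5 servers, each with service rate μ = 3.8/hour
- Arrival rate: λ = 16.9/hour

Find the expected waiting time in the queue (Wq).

Traffic intensity: ρ = λ/(cμ) = 16.9/(5×3.8) = 0.8895
Since ρ = 0.8895 < 1, system is stable.
Offered load a = λ/μ = cρ = 16.9/3.8 = 4.4474
P₀ = [ Σₙ₌₀^4 aⁿ/n! + a^5/(5!(1-ρ)) ]⁻¹
Σ = a^0/0! + a^1/1! + a^2/2! + a^3/3! + a^4/4! = 1.0000 + 4.4474 + 9.8895 + 14.6608 + 16.3005 = 46.2982
a^5/(5!(1-ρ)) = 1739.8650/(120 × 0.1105263) = 131.1803
P₀ = 1/(46.2982 + 131.1803) = 0.005634
Lq = P₀·a^5·ρ / (5!(1-ρ)²) = 0.0056345 × 1739.8650 × 0.88947 / (120 × 0.012216) = 5.9483
Wq = Lq/λ = 5.9483/16.9 = 0.3520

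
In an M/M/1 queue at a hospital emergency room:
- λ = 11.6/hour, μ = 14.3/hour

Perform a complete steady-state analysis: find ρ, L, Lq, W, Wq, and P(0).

Step 1: ρ = λ/μ = 11.6/14.3 = 0.8112
Step 2: L = λ/(μ-λ) = 11.6/2.70 = 4.2963
Step 3: Lq = λ²/(μ(μ-λ)) = 134.56/(14.3×2.70) = 3.4851
Step 4: W = 1/(μ-λ) = 1/2.70 = 0.37037
Step 5: Wq = λ/(μ(μ-λ)) = 11.6/(14.3×2.70) = 0.3004
Step 6: P(0) = 1-ρ = 0.1888
Verify: L = λW = 11.6×0.37037 = 4.2963 ✔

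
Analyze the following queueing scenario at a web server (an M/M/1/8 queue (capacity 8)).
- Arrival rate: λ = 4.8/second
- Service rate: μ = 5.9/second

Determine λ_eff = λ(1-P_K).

ρ = λ/μ = 4.8/5.9 = 0.81356
P₀ = (1-ρ)/(1-ρ^(K+1)) = (1-0.81356)/(1-0.81356^9) = 0.1864/0.8439 = 0.2209
P_K = P₀×ρ^K = 0.22094 × 0.81356^8 = 0.22094 × 0.19192 = 0.04240
λ_eff = λ(1-P_K) = 4.8 × (1 - 0.04240) = 4.8 × 0.9576 = 4.5965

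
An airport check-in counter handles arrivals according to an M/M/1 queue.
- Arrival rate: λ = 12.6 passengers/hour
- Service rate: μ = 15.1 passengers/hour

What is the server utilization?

Server utilization: ρ = λ/μ
ρ = 12.6/15.1 = 0.8344
The server is busy 83.44% of the time.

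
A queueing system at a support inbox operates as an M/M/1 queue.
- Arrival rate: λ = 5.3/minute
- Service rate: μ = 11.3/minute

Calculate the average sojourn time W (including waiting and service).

First, compute utilization: ρ = λ/μ = 5.3/11.3 = 0.4690
For M/M/1: W = 1/(μ-λ)
W = 1/(11.3-5.3) = 1/6.00
W = 0.1667 minutes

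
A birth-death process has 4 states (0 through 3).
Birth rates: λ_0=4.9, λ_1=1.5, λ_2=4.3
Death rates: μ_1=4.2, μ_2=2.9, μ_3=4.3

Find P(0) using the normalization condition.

Ratios P(n)/P(0) = (λ₀···λₙ₋₁)/(μ₁···μₙ):
P(1)/P(0) = (4.9)/(4.2) = 1.1667
P(2)/P(0) = (4.9×1.5)/(4.2×2.9) = 0.60345
P(3)/P(0) = (4.9×1.5×4.3)/(4.2×2.9×4.3) = 0.60345

Normalization: ∑ P(n) = 1
P(0) × (1.0000 + 1.1667 + 0.60345 + 0.60345) = 1
P(0) × 3.3736 = 1
P(0) = 1/3.3736 = 0.2964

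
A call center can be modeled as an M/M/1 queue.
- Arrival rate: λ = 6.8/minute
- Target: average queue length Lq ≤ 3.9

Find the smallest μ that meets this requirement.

For M/M/1: Lq = λ²/(μ(μ-λ))
Need Lq ≤ 3.9, i.e. μ(μ-λ) ≥ λ²/3.9
μ² - 6.8μ - 46.24/3.9 ≥ 0  →  μ² - 6.8μ - 11.8564 ≥ 0
Quadratic formula (positive root): μ = [λ + √(λ² + 4×11.8564)]/2
Discriminant: 46.24 + 4×11.8564 = 93.6656, √93.6656 = 9.6781
μ ≥ (6.8 + 9.6781)/2 = 8.2391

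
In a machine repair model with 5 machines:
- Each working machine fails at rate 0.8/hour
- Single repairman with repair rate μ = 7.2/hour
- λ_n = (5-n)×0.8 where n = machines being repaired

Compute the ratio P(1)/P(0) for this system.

P(1)/P(0) = ∏_{i=0}^{1-1} λ_i/μ_{i+1}
= (5-0)×0.8/7.2
= 0.5556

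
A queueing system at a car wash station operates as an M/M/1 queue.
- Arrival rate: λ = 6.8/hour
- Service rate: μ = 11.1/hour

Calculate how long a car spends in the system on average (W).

First, compute utilization: ρ = λ/μ = 6.8/11.1 = 0.6126
For M/M/1: W = 1/(μ-λ)
W = 1/(11.1-6.8) = 1/4.30
W = 0.2326 hours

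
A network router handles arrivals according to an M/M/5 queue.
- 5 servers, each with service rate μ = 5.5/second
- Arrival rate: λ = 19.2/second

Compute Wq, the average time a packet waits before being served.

Traffic intensity: ρ = λ/(cμ) = 19.2/(5×5.5) = 0.6982
Since ρ = 0.6982 < 1, system is stable.
Offered load a = λ/μ = cρ = 19.2/5.5 = 3.4909
P₀ = [ Σₙ₌₀^4 aⁿ/n! + a^5/(5!(1-ρ)) ]⁻¹
Σ = a^0/0! + a^1/1! + a^2/2! + a^3/3! + a^4/4! = 1.0000 + 3.4909 + 6.0932 + 7.0903 + 6.1879 = 23.8623
a^5/(5!(1-ρ)) = 518.4331/(120 × 0.301818) = 14.3142
P₀ = 1/(23.8623 + 14.3142) = 0.02619
Lq = P₀·a^5·ρ / (5!(1-ρ)²) = 0.02619 × 518.4331 × 0.6982 / (120 × 0.09109) = 0.8673
Wq = Lq/λ = 0.8673/19.2 = 0.04517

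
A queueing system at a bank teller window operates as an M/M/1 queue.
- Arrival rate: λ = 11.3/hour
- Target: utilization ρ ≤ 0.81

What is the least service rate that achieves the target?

ρ = λ/μ, so μ = λ/ρ
μ ≥ 11.3/0.81 = 13.9506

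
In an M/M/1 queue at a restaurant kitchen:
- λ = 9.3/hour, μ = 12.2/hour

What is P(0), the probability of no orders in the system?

ρ = λ/μ = 9.3/12.2 = 0.7623
P(0) = 1 - ρ = 1 - 0.7623 = 0.2377
The server is idle 23.77% of the time.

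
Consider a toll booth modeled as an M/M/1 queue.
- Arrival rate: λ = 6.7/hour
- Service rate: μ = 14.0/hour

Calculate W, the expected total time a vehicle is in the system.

First, compute utilization: ρ = λ/μ = 6.7/14.0 = 0.4786
For M/M/1: W = 1/(μ-λ)
W = 1/(14.0-6.7) = 1/7.30
W = 0.1370 hours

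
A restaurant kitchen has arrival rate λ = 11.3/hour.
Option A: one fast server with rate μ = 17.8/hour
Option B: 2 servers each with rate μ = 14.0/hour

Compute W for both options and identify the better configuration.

Option A: single server μ = 17.8 (M/M/1)
  ρ_A = 11.3/17.8 = 0.6348
  W_A = 1/(μ-λ) = 1/(17.8-11.3) = 1/6.50 = 0.1538

Option B: 2 servers μ = 14.0 (M/M/2)
  ρ_B = λ/(cμ) = 11.3/(2×14.0) = 0.4036
  Offered load a = λ/μ = cρ = 11.3/14.0 = 0.8071
  P₀ = [ Σₙ₌₀^1 aⁿ/n! + a^2/(2!(1-ρ)) ]⁻¹
  Σ = a^0/0! + a^1/1! = 1.0000 + 0.8071 = 1.8071
  a^2/(2!(1-ρ)) = 0.6515/(2 × 0.5964) = 0.5462
  P₀ = 1/(1.8071 + 0.5462) = 0.4249
  Lq = P₀·a^2·ρ / (2!(1-ρ)²) = 0.42494 × 0.65148 × 0.40357 / (2 × 0.35573) = 0.1570
  Wq_B = Lq/λ = 0.15704/11.3 = 0.01390
  W_B = Wq_B + 1/μ = 0.01390 + 0.07143 = 0.08533

Since W_B = 0.08533 < W_A = 0.1538, Option B (multiple servers) has the shorter time in system.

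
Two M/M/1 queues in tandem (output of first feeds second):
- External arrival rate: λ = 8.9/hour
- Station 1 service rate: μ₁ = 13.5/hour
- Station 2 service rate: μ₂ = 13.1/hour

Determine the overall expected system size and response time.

By Jackson's theorem, each station behaves as independent M/M/1.
Station 1: ρ₁ = 8.9/13.5 = 0.6593, L₁ = ρ₁/(1-ρ₁) = λ/(μ₁-λ) = 8.9/4.60 = 1.9348
Station 2: ρ₂ = 8.9/13.1 = 0.6794, L₂ = ρ₂/(1-ρ₂) = λ/(μ₂-λ) = 8.9/4.20 = 2.1190
Total: L = L₁ + L₂ = 1.9348 + 2.1190 = 4.0538
W = L/λ = 4.0538/8.9 = 0.4555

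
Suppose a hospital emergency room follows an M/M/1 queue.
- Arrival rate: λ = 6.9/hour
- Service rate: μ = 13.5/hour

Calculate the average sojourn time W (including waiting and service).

First, compute utilization: ρ = λ/μ = 6.9/13.5 = 0.5111
For M/M/1: W = 1/(μ-λ)
W = 1/(13.5-6.9) = 1/6.60
W = 0.1515 hours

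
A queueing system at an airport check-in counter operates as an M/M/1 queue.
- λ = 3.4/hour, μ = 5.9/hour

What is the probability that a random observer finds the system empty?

ρ = λ/μ = 3.4/5.9 = 0.5763
P(0) = 1 - ρ = 1 - 0.5763 = 0.4237
The server is idle 42.37% of the time.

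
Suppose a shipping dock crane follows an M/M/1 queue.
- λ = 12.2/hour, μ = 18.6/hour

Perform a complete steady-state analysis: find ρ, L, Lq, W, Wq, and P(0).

Step 1: ρ = λ/μ = 12.2/18.6 = 0.6559
Step 2: L = λ/(μ-λ) = 12.2/6.40 = 1.9062
Step 3: Lq = λ²/(μ(μ-λ)) = 148.84/(18.6×6.40) = 1.2503
Step 4: W = 1/(μ-λ) = 1/6.40 = 0.15625
Step 5: Wq = λ/(μ(μ-λ)) = 12.2/(18.6×6.40) = 0.1025
Step 6: P(0) = 1-ρ = 0.3441
Verify: L = λW = 12.2×0.15625 = 1.9062 ✔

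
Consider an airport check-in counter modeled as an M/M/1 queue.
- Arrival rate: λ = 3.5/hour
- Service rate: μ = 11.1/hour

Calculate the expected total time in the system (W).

First, compute utilization: ρ = λ/μ = 3.5/11.1 = 0.3153
For M/M/1: W = 1/(μ-λ)
W = 1/(11.1-3.5) = 1/7.60
W = 0.1316 hours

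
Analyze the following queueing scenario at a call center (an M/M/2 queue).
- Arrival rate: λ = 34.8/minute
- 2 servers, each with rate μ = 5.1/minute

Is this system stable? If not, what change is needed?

Stability requires ρ = λ/(cμ) < 1
ρ = 34.8/(2 × 5.1) = 34.8/10.20 = 3.4118
Since 3.4118 ≥ 1, the system is UNSTABLE.
Need c > λ/μ = 34.8/5.1 = 6.82.
Minimum servers needed: c = 7.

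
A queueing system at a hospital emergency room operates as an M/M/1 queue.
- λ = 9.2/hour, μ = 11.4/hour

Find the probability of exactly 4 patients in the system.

ρ = λ/μ = 9.2/11.4 = 0.8070
P(n) = (1-ρ)ρⁿ
P(4) = (1-0.8070) × 0.8070^4
P(4) = 0.19300 × 0.42413
P(4) = 0.08186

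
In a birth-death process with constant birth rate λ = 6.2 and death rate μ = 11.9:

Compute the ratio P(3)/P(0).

For constant rates: P(n)/P(0) = (λ/μ)^n
P(3)/P(0) = (6.2/11.9)^3 = 0.5210^3 = 0.1414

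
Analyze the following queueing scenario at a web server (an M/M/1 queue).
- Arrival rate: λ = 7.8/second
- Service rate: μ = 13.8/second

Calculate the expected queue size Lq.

ρ = λ/μ = 7.8/13.8 = 0.5652
For M/M/1: Lq = λ²/(μ(μ-λ))
Lq = 60.84/(13.8 × 6.00)
Lq = 0.7348 requests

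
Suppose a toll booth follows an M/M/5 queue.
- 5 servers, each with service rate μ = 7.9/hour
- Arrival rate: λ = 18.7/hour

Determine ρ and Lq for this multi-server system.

Traffic intensity: ρ = λ/(cμ) = 18.7/(5×7.9) = 0.4734
Since ρ = 0.4734 < 1, system is stable.
Offered load a = λ/μ = cρ = 18.7/7.9 = 2.3671
P₀ = [ Σₙ₌₀^4 aⁿ/n! + a^5/(5!(1-ρ)) ]⁻¹
Σ = a^0/0! + a^1/1! + a^2/2! + a^3/3! + a^4/4! = 1.0000 + 2.3671 + 2.8016 + 2.2105 + 1.3081 = 9.6873
a^5/(5!(1-ρ)) = 74.3143/(120 × 0.5266) = 1.1760
P₀ = 1/(9.6873 + 1.1760) = 0.09205
Lq = P₀·a^5·ρ / (5!(1-ρ)²) = 0.092053 × 74.3143 × 0.47342 / (120 × 0.27729) = 0.09733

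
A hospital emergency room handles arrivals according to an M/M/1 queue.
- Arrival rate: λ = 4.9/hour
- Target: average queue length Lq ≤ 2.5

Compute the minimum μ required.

For M/M/1: Lq = λ²/(μ(μ-λ))
Need Lq ≤ 2.5, i.e. μ(μ-λ) ≥ λ²/2.5
μ² - 4.9μ - 24.01/2.5 ≥ 0  →  μ² - 4.9μ - 9.6040 ≥ 0
Quadratic formula (positive root): μ = [λ + √(λ² + 4×9.6040)]/2
Discriminant: 24.01 + 4×9.6040 = 62.4260, √62.4260 = 7.9010
μ ≥ (4.9 + 7.9010)/2 = 6.4005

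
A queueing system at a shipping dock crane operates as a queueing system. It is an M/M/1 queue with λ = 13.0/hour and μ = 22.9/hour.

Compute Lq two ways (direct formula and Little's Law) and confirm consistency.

Method 1 (direct): Lq = λ²/(μ(μ-λ)) = 169.00/(22.9 × 9.90) = 0.7454

Method 2 (Little's Law):
W = 1/(μ-λ) = 1/9.90 = 0.10101
Wq = W - 1/μ = 0.10101 - 0.043668 = 0.05734
Lq = λWq = 13.0 × 0.05734 = 0.7454 ✔ (matches Method 1)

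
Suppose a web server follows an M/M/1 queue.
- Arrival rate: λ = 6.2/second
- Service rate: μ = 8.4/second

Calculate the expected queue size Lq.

ρ = λ/μ = 6.2/8.4 = 0.7381
For M/M/1: Lq = λ²/(μ(μ-λ))
Lq = 38.44/(8.4 × 2.20)
Lq = 2.0801 requests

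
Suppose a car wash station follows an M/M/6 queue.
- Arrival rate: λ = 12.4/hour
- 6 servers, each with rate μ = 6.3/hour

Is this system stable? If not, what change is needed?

Stability requires ρ = λ/(cμ) < 1
ρ = 12.4/(6 × 6.3) = 12.4/37.80 = 0.3280
Since 0.3280 < 1, the system is STABLE.
The servers are busy 32.80% of the time.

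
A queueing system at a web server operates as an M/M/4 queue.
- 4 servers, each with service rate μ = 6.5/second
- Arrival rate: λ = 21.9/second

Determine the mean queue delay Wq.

Traffic intensity: ρ = λ/(cμ) = 21.9/(4×6.5) = 0.8423
Since ρ = 0.8423 < 1, system is stable.
Offered load a = λ/μ = cρ = 21.9/6.5 = 3.3692
P₀ = [ Σₙ₌₀^3 aⁿ/n! + a^4/(4!(1-ρ)) ]⁻¹
Σ = a^0/0! + a^1/1! + a^2/2! + a^3/3! = 1.0000 + 3.3692 + 5.6759 + 6.3744 = 16.4195
a^4/(4!(1-ρ)) = 128.8615/(24 × 0.157692) = 34.0488
P₀ = 1/(16.4195 + 34.0488) = 0.01981
Lq = P₀·a^4·ρ / (4!(1-ρ)²) = 0.01981443 × 128.8615 × 0.8423077 / (24 × 0.02486686) = 3.6037
Wq = Lq/λ = 3.6037/21.9 = 0.1646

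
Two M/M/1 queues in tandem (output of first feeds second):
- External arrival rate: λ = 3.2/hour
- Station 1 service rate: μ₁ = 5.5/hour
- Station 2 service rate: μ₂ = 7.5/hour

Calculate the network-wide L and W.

By Jackson's theorem, each station behaves as independent M/M/1.
Station 1: ρ₁ = 3.2/5.5 = 0.5818, L₁ = ρ₁/(1-ρ₁) = λ/(μ₁-λ) = 3.2/2.30 = 1.3913
Station 2: ρ₂ = 3.2/7.5 = 0.4267, L₂ = ρ₂/(1-ρ₂) = λ/(μ₂-λ) = 3.2/4.30 = 0.7442
Total: L = L₁ + L₂ = 1.3913 + 0.7442 = 2.1355
W = L/λ = 2.1355/3.2 = 0.6673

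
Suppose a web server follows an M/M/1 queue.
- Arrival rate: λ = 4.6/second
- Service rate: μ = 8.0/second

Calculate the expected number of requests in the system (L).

ρ = λ/μ = 4.6/8.0 = 0.5750
For M/M/1: L = λ/(μ-λ)
L = 4.6/(8.0-4.6) = 4.6/3.40
L = 1.3529 requests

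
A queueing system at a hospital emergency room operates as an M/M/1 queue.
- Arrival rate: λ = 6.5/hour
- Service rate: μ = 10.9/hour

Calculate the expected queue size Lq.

ρ = λ/μ = 6.5/10.9 = 0.5963
For M/M/1: Lq = λ²/(μ(μ-λ))
Lq = 42.25/(10.9 × 4.40)
Lq = 0.8809 patients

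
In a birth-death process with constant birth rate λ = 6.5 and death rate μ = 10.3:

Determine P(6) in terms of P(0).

For constant rates: P(n)/P(0) = (λ/μ)^n
P(6)/P(0) = (6.5/10.3)^6 = 0.63107^6 = 0.06316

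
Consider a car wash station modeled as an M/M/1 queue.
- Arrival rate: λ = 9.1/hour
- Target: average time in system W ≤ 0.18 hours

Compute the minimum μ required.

For M/M/1: W = 1/(μ-λ)
Need W ≤ 0.18, so 1/(μ-λ) ≤ 0.18
μ - λ ≥ 1/0.18 = 5.5556
μ ≥ 9.1 + 5.5556 = 14.6556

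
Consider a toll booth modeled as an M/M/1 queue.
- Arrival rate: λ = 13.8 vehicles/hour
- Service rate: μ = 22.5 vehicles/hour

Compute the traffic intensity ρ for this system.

Server utilization: ρ = λ/μ
ρ = 13.8/22.5 = 0.6133
The server is busy 61.33% of the time.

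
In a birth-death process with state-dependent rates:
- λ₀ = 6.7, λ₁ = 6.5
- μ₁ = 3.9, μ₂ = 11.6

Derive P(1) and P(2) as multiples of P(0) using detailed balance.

Balance equations:
State 0: λ₀P₀ = μ₁P₁ → P₁ = (λ₀/μ₁)P₀ = (6.7/3.9)P₀ = 1.7179P₀
State 1: P₂ = (λ₀λ₁)/(μ₁μ₂)P₀ = (6.7×6.5)/(3.9×11.6)P₀ = 0.9626P₀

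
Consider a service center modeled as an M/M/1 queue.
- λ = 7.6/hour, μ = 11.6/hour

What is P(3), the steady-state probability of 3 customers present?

ρ = λ/μ = 7.6/11.6 = 0.6552
P(n) = (1-ρ)ρⁿ
P(3) = (1-0.6552) × 0.6552^3
P(3) = 0.34480 × 0.28127
P(3) = 0.09698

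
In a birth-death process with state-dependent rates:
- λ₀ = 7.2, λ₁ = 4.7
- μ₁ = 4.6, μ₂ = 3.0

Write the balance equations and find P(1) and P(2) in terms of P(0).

Balance equations:
State 0: λ₀P₀ = μ₁P₁ → P₁ = (λ₀/μ₁)P₀ = (7.2/4.6)P₀ = 1.5652P₀
State 1: P₂ = (λ₀λ₁)/(μ₁μ₂)P₀ = (7.2×4.7)/(4.6×3.0)P₀ = 2.4522P₀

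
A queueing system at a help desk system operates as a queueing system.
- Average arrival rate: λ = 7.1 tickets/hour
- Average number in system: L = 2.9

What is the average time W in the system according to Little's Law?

Little's Law: L = λW, so W = L/λ
W = 2.9/7.1 = 0.4085 hours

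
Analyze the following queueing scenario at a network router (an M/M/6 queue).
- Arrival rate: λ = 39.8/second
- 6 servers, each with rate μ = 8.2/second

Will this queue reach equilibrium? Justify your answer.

Stability requires ρ = λ/(cμ) < 1
ρ = 39.8/(6 × 8.2) = 39.8/49.20 = 0.8089
Since 0.8089 < 1, the system is STABLE.
The servers are busy 80.89% of the time.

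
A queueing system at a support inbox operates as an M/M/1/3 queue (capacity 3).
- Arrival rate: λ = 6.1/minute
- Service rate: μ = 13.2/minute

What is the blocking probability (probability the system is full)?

ρ = λ/μ = 6.1/13.2 = 0.46212
P₀ = (1-ρ)/(1-ρ^(K+1)) = (1-0.46212)/(1-0.46212^4) = 0.5379/0.9544 = 0.5636
P_K = P₀×ρ^K = 0.5636 × 0.46212^3 = 0.5636 × 0.09869 = 0.05562
Blocking probability = 5.56%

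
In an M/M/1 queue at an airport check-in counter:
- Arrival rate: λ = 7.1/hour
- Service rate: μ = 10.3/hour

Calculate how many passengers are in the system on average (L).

ρ = λ/μ = 7.1/10.3 = 0.6893
For M/M/1: L = λ/(μ-λ)
L = 7.1/(10.3-7.1) = 7.1/3.20
L = 2.2187 passengers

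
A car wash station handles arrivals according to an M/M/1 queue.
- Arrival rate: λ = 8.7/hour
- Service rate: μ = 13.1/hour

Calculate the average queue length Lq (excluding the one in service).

ρ = λ/μ = 8.7/13.1 = 0.6641
For M/M/1: Lq = λ²/(μ(μ-λ))
Lq = 75.69/(13.1 × 4.40)
Lq = 1.3132 cars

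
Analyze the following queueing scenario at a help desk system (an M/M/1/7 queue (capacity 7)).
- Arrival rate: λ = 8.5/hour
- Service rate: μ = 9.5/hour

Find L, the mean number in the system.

ρ = λ/μ = 8.5/9.5 = 0.894737
P₀ = (1-ρ)/(1-ρ^(K+1)) = (1-0.894737)/(1-0.894737^8) = 0.10526/0.58926 = 0.1786
P_K = P₀×ρ^K = 0.1786 × 0.894737^7 = 0.1786 × 0.4591 = 0.08200
L = ρ[1 - (K+1)ρ^K + Kρ^(K+1)] / [(1-ρ)(1-ρ^(K+1))]
L = 0.894737 × (1 - 8×0.459058 + 7×0.410736) / ((1 - 0.894737) × (1 - 0.410736)) = 2.9237 tickets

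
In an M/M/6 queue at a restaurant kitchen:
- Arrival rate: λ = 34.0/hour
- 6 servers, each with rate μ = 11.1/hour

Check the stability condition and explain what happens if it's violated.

Stability requires ρ = λ/(cμ) < 1
ρ = 34.0/(6 × 11.1) = 34.0/66.60 = 0.5105
Since 0.5105 < 1, the system is STABLE.
The servers are busy 51.05% of the time.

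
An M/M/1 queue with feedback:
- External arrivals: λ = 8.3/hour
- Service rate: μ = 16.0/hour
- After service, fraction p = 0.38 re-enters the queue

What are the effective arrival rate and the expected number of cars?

Effective arrival rate: λ_eff = λ/(1-p) = 8.3/(1-0.38) = 8.3/0.62 = 13.3871
ρ = λ_eff/μ = 13.3871/16.0 = 0.836694
L = ρ/(1-ρ) = 0.836694/(1-0.836694) = 5.1235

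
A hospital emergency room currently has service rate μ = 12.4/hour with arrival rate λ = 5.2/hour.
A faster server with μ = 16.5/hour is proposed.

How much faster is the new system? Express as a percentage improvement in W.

System 1: ρ₁ = 5.2/12.4 = 0.4194, W₁ = 1/(12.4-5.2) = 0.13889
System 2: ρ₂ = 5.2/16.5 = 0.3152, W₂ = 1/(16.5-5.2) = 0.088496
Improvement: (W₁-W₂)/W₁ = (0.13889-0.088496)/0.13889 = 36.28%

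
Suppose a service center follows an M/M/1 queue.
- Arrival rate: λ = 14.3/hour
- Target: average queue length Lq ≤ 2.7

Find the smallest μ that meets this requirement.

For M/M/1: Lq = λ²/(μ(μ-λ))
Need Lq ≤ 2.7, i.e. μ(μ-λ) ≥ λ²/2.7
μ² - 14.3μ - 204.49/2.7 ≥ 0  →  μ² - 14.3μ - 75.737037 ≥ 0
Quadratic formula (positive root): μ = [λ + √(λ² + 4×75.737037)]/2
Discriminant: 204.49 + 4×75.737037 = 507.4381, √507.4381 = 22.5264
μ ≥ (14.3 + 22.5264)/2 = 18.4132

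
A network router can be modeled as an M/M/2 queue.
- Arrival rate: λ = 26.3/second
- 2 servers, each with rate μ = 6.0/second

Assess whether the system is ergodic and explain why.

Stability requires ρ = λ/(cμ) < 1
ρ = 26.3/(2 × 6.0) = 26.3/12.00 = 2.1917
Since 2.1917 ≥ 1, the system is UNSTABLE.
Need c > λ/μ = 26.3/6.0 = 4.38.
Minimum servers needed: c = 5.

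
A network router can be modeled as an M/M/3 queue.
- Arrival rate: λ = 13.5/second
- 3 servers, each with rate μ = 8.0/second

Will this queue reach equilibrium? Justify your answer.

Stability requires ρ = λ/(cμ) < 1
ρ = 13.5/(3 × 8.0) = 13.5/24.00 = 0.5625
Since 0.5625 < 1, the system is STABLE.
The servers are busy 56.25% of the time.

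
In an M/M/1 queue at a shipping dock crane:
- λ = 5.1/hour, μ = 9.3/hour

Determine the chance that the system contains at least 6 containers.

ρ = λ/μ = 5.1/9.3 = 0.5484
P(N ≥ n) = ρⁿ
P(N ≥ 6) = 0.5484^6
P(N ≥ 6) = 0.02720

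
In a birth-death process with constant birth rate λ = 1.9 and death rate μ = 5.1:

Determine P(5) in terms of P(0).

For constant rates: P(n)/P(0) = (λ/μ)^n
P(5)/P(0) = (1.9/5.1)^5 = 0.37255^5 = 0.007177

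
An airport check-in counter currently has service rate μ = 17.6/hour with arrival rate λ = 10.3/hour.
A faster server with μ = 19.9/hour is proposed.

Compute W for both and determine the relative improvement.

System 1: ρ₁ = 10.3/17.6 = 0.5852, W₁ = 1/(17.6-10.3) = 0.13699
System 2: ρ₂ = 10.3/19.9 = 0.5176, W₂ = 1/(19.9-10.3) = 0.10417
Improvement: (W₁-W₂)/W₁ = (0.13699-0.10417)/0.13699 = 23.96%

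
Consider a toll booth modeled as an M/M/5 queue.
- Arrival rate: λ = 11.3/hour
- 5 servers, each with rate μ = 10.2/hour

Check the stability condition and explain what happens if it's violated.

Stability requires ρ = λ/(cμ) < 1
ρ = 11.3/(5 × 10.2) = 11.3/51.00 = 0.2216
Since 0.2216 < 1, the system is STABLE.
The servers are busy 22.16% of the time.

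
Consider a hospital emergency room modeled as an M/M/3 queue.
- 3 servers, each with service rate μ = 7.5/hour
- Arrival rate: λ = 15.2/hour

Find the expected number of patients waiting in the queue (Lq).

Traffic intensity: ρ = λ/(cμ) = 15.2/(3×7.5) = 0.6756
Since ρ = 0.6756 < 1, system is stable.
Offered load a = λ/μ = cρ = 15.2/7.5 = 2.0267
P₀ = [ Σₙ₌₀^2 aⁿ/n! + a^3/(3!(1-ρ)) ]⁻¹
Σ = a^0/0! + a^1/1! + a^2/2! = 1.0000 + 2.0267 + 2.0537 = 5.0804
a^3/(3!(1-ρ)) = 8.3243/(6 × 0.32444) = 4.2762
P₀ = 1/(5.0804 + 4.2762) = 0.1069
Lq = P₀·a^3·ρ / (3!(1-ρ)²) = 0.1069 × 8.3243 × 0.6756 / (6 × 0.1053) = 0.9516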